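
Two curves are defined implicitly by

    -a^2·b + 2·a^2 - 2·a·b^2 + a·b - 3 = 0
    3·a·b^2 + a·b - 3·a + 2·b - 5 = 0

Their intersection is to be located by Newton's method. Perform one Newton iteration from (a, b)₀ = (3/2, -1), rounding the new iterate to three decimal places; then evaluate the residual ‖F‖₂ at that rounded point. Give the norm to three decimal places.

52.331

At (3/2, -1): F = (-0.750, -8.500).
Jacobian J = [[-2·a·b + 4·a - 2·b^2 + b, -a^2 - 4·a·b + a], [3·b^2 + b - 3, 6·a·b + a + 2]].
At the point, J = [[6.000, 5.250], [-1.000, -5.500]] (det J = -27.750).
Solving J·Δ = −F gives Δ = (1.757, -1.865).
Then the next iterate is (a, b)₁ = (3.257, -2.865).
Re-evaluating at (3.257, -2.865): F = (-14.19152, 50.37026), so ‖F‖₂ = 52.331.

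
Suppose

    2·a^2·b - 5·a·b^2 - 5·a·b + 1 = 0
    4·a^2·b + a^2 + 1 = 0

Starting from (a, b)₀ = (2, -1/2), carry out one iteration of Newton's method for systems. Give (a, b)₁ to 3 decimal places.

(3.333, 0.021)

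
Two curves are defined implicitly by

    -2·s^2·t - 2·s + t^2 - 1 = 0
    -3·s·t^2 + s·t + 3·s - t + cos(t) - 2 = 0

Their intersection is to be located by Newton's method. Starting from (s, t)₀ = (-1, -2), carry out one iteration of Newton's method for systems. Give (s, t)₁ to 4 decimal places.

(-0.1632, -1.8946)

At (-1, -2): F = (9.0000, 10.583853).
Jacobian J = [[-4·s·t - 2, -2·s^2 + 2·t], [-3·t^2 + t + 3, -6·s·t + s - sin(t) - 1]].
At the point, J = [[-10.0000, -6.0000], [-11.0000, -13.090703]] (det J = 64.907026).
Solving J·Δ = −F gives Δ = (0.8368, 0.1054).
Then the next iterate is (s, t)₁ = (-0.1632, -1.8946).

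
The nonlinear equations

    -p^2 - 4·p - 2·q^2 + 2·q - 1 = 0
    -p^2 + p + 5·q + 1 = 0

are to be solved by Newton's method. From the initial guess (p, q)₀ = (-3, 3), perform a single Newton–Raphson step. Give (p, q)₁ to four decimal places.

(-2.8750, 2.0250)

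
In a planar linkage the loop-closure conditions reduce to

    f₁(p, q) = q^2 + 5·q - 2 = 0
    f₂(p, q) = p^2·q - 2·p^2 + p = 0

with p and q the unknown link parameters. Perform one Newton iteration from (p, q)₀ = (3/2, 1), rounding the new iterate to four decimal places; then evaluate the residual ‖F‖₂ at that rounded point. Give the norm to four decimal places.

0.3470

At (3/2, 1): F = (4.0000, -0.7500).
Jacobian J = [[0, 2·q + 5], [2·p·q - 4·p + 1, p^2]].
At the point, J = [[0.0000, 7.0000], [-2.0000, 2.2500]] (det J = 14.0000).
Solving J·Δ = −F gives Δ = (-1.0179, -0.5714).
Then the next iterate is (p, q)₁ = (0.4821, 0.4286).
Re-evaluating at (0.4821, 0.4286): F = (0.326698, 0.116875), so ‖F‖₂ = 0.3470.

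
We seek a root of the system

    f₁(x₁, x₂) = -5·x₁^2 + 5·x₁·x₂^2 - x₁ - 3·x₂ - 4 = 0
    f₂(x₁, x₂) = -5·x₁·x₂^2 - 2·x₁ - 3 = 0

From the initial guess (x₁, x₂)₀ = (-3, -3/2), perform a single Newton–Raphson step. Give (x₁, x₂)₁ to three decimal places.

At (-3, -3/2): F = (-75.250, 36.750).
Jacobian J = [[-10·x₁ + 5·x₂^2 - 1, 10·x₁·x₂ - 3], [-5·x₂^2 - 2, -10·x₁·x₂]].
At the point, J = [[40.250, 42.000], [-13.250, -45.000]] (det J = -1254.750).
Solving J·Δ = −F gives Δ = (1.469, 0.384).
Then the next iterate is (x₁, x₂)₁ = (-1.531, -1.116).

(-1.531, -1.116)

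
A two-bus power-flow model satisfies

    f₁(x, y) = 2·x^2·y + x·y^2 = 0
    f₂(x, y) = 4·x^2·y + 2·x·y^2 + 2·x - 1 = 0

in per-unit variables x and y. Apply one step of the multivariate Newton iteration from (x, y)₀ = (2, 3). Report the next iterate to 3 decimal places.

At (2, 3): F = (42.000, 87.000).
Jacobian J = [[4·x·y + y^2, 2·x^2 + 2·x·y], [8·x·y + 2·y^2 + 2, 4·x^2 + 4·x·y]].
At the point, J = [[33.000, 20.000], [68.000, 40.000]] (det J = -40.000).
Solving J·Δ = −F gives Δ = (-1.500, 0.375).
Then the next iterate is (x, y)₁ = (0.500, 3.375).

(0.500, 3.375)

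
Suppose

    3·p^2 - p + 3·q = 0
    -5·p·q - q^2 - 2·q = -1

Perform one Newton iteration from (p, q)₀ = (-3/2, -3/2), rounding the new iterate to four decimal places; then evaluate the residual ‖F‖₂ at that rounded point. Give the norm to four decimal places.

At (-3/2, -3/2): F = (3.7500, -9.5000).
Jacobian J = [[6·p - 1, 3], [-5·q, -5·p - 2·q - 2]].
At the point, J = [[-10.0000, 3.0000], [7.5000, 8.5000]] (det J = -107.5000).
Solving J·Δ = −F gives Δ = (0.5616, 0.6221).
Then the next iterate is (p, q)₁ = (-0.9384, -0.8779).
Re-evaluating at (-0.9384, -0.8779): F = (0.946484, -2.134015), so ‖F‖₂ = 2.3345.

2.3345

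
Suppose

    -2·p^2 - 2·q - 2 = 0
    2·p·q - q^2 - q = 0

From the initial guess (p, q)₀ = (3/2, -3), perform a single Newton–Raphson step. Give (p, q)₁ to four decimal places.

(0.9333, -1.5500)

At (3/2, -3): F = (-0.5000, -15.0000).
Jacobian J = [[-4·p, -2], [2·q, 2·p - 2·q - 1]].
At the point, J = [[-6.0000, -2.0000], [-6.0000, 8.0000]] (det J = -60.0000).
Solving J·Δ = −F gives Δ = (-0.5667, 1.4500).
Then the next iterate is (p, q)₁ = (0.9333, -1.5500).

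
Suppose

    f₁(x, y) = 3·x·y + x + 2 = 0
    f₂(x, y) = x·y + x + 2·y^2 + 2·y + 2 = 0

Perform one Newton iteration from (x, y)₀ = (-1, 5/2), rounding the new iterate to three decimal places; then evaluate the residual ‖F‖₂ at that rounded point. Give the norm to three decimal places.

4.440

At (-1, 5/2): F = (-6.500, 16.000).
Jacobian J = [[3·y + 1, 3·x], [y + 1, x + 4·y + 2]].
At the point, J = [[8.500, -3.000], [3.500, 11.000]] (det J = 104.000).
Solving J·Δ = −F gives Δ = (0.226, -1.526).
Then the next iterate is (x, y)₁ = (-0.774, 0.974).
Re-evaluating at (-0.774, 0.974): F = (-1.03563, 4.31748), so ‖F‖₂ = 4.440.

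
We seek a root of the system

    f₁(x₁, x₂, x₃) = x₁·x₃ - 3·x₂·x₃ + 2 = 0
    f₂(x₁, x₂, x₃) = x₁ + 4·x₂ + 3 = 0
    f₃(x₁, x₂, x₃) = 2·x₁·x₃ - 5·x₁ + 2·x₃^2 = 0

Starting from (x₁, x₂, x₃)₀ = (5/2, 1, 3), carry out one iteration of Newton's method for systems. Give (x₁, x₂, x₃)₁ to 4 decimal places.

At (5/2, 1, 3): F = (0.5000, 9.5000, 20.5000).
Jacobian J = [[x₃, -3·x₃, x₁ - 3·x₂], [1, 4, 0], [2·x₃ - 5, 0, 2·x₁ + 4·x₃]].
At the point, J = [[3.0000, -9.0000, -0.5000], [1.0000, 4.0000, 0.0000], [1.0000, 0.0000, 17.0000]] (det J = 359.0000).
Solving J·Δ = −F gives Δ = (-4.2577, -1.3106, -0.9554).
Then the next iterate is (x₁, x₂, x₃)₁ = (-1.7577, -0.3106, 2.0446).

(-1.7577, -0.3106, 2.0446)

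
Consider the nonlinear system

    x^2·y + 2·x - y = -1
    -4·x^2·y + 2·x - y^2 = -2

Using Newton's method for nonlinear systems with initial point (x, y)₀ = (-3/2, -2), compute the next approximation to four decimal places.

At (-3/2, -2): F = (-4.5000, 13.0000).
Jacobian J = [[2·x·y + 2, x^2 - 1], [-8·x·y + 2, -4·x^2 - 2·y]].
At the point, J = [[8.0000, 1.2500], [-22.0000, -5.0000]] (det J = -12.5000).
Solving J·Δ = −F gives Δ = (0.5000, 0.4000).
Then the next iterate is (x, y)₁ = (-1.0000, -1.6000).

(-1.0000, -1.6000)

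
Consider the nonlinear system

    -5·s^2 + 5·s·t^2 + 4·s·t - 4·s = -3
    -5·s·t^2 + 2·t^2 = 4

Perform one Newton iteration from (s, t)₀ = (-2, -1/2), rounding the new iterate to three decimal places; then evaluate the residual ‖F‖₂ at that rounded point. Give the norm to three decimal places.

At (-2, -1/2): F = (-7.500, -1.000).
Jacobian J = [[-10·s + 5·t^2 + 4·t - 4, 10·s·t + 4·s], [-5·t^2, -10·s·t + 4·t]].
At the point, J = [[15.250, 2.000], [-1.250, -12.000]] (det J = -180.500).
Solving J·Δ = −F gives Δ = (0.510, -0.136).
Then the next iterate is (s, t)₁ = (-1.490, -0.636).
Re-evaluating at (-1.490, -0.636): F = (-1.36344, -0.17751), so ‖F‖₂ = 1.375.

1.375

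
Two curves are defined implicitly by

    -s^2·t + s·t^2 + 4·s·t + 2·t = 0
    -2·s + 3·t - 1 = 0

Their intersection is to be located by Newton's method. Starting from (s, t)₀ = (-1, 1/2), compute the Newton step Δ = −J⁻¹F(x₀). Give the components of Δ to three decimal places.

At (-1, 1/2): F = (-1.750, 2.500).
Jacobian J = [[-2·s·t + t^2 + 4·t, -s^2 + 2·s·t + 4·s + 2], [-2, 3]].
At the point, J = [[3.250, -4.000], [-2.000, 3.000]] (det J = 1.750).
Solving J·Δ = −F gives Δ = (-2.714, -2.643).

(-2.714, -2.643)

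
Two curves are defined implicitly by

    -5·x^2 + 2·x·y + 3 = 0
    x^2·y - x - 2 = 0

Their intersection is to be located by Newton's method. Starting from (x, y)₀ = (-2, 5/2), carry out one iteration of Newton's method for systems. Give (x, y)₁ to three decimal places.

At (-2, 5/2): F = (-27.000, 10.000).
Jacobian J = [[-10·x + 2·y, 2·x], [2·x·y - 1, x^2]].
At the point, J = [[25.000, -4.000], [-11.000, 4.000]] (det J = 56.000).
Solving J·Δ = −F gives Δ = (1.214, 0.839).
Then the next iterate is (x, y)₁ = (-0.786, 3.339).

(-0.786, 3.339)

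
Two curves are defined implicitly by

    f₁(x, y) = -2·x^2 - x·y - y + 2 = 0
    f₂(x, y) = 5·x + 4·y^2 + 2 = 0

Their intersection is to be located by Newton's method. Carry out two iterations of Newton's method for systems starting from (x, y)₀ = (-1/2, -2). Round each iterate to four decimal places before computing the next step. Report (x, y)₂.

(-1.0015, -0.9121)

At (-1/2, -2): F = (2.5000, 15.5000).
Jacobian J = [[-4·x - y, -x - 1], [5, 8·y]].
At the point, J = [[4.0000, -0.5000], [5.0000, -16.0000]] (det J = -61.5000).
Solving J·Δ = −F gives Δ = (-0.5244, 0.8049).
Then the next iterate is (x, y)₁ = (-1.0244, -1.1951).
Round to (-1.0244, -1.1951) and repeat: F = (-0.127951, 2.591056), J = [[5.2927, 0.0244], [5.0000, -9.5608]].
Δ = (0.0229, 0.2830), so (x, y)₂ = (-1.0015, -0.9121).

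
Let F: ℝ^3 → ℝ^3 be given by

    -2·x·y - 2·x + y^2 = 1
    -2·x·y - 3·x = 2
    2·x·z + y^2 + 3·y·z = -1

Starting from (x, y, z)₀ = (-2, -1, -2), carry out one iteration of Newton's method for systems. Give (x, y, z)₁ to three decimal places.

(-2.000, -1.000, 0.286)

At (-2, -1, -2): F = (0.000, 0.000, 16.000).
Jacobian J = [[-2·y - 2, -2·x + 2·y, 0], [-2·y - 3, -2·x, 0], [2·z, 2·y + 3·z, 2·x + 3·y]].
At the point, J = [[0.000, 2.000, 0.000], [-1.000, 4.000, 0.000], [-4.000, -8.000, -7.000]] (det J = -14.000).
Solving J·Δ = −F gives Δ = (0.000, 0.000, 2.286).
Then the next iterate is (x, y, z)₁ = (-2.000, -1.000, 0.286).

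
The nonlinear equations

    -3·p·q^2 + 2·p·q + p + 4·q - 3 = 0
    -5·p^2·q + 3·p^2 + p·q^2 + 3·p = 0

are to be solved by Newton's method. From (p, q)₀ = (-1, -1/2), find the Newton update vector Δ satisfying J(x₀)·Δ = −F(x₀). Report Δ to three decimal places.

(4.053, -7.289)

At (-1, -1/2): F = (-4.250, 2.250).
Jacobian J = [[-3·q^2 + 2·q + 1, -6·p·q + 2·p + 4], [-10·p·q + 6·p + q^2 + 3, -5·p^2 + 2·p·q]].
At the point, J = [[-0.750, -1.000], [-7.750, -4.000]] (det J = -4.750).
Solving J·Δ = −F gives Δ = (4.053, -7.289).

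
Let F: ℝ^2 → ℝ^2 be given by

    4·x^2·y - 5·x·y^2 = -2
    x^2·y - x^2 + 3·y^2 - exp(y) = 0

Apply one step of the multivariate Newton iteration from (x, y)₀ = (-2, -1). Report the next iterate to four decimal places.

(0.0157, 3.5431)

At (-2, -1): F = (-4.0000, -5.367879).
Jacobian J = [[8·x·y - 5·y^2, 4·x^2 - 10·x·y], [2·x·y - 2·x, x^2 + 6·y - exp(y)]].
At the point, J = [[11.0000, -4.0000], [8.0000, -2.367879]] (det J = 5.953326).
Solving J·Δ = −F gives Δ = (2.0157, 4.5431).
Then the next iterate is (x, y)₁ = (0.0157, 3.5431).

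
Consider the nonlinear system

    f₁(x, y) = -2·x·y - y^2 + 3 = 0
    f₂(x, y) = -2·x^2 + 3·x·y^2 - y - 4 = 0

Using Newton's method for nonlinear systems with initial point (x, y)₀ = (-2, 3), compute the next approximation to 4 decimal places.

(-0.7671, 2.3014)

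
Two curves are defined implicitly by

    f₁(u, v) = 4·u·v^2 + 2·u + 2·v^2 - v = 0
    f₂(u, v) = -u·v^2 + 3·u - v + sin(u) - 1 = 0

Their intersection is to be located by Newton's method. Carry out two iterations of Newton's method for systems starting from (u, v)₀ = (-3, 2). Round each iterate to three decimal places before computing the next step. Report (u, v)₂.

(-0.022, 2.572)

At (-3, 2): F = (-48.000, -0.14112).
Jacobian J = [[4·v^2 + 2, 8·u·v + 4·v - 1], [-v^2 + cos(u) + 3, -2·u·v - 1]].
At the point, J = [[18.000, -41.000], [-1.98999, 11.000]] (det J = 116.41031).
Solving J·Δ = −F gives Δ = (4.585, 0.842).
Then the next iterate is (u, v)₁ = (1.585, 2.842).
Round to (1.585, 2.842) and repeat: F = (67.68988, -10.88909), J = [[34.30786, 46.40456], [-5.09117, -10.00914]].
Δ = (-1.607, -0.270), so (u, v)₂ = (-0.022, 2.572).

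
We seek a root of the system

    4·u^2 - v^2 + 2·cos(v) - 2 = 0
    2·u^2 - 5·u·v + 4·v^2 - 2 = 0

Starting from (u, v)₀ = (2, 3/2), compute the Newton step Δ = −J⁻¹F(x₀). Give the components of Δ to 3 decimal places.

(-0.689, 0.172)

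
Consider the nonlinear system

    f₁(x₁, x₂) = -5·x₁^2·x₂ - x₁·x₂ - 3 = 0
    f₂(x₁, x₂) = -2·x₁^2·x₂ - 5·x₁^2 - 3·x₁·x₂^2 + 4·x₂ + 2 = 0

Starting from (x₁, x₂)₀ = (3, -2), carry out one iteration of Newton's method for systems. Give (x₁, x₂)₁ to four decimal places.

(3.8040, 0.9760)

At (3, -2): F = (93.0000, -51.0000).
Jacobian J = [[-10·x₁·x₂ - x₂, -5·x₁^2 - x₁], [-4·x₁·x₂ - 10·x₁ - 3·x₂^2, -2·x₁^2 - 6·x₁·x₂ + 4]].
At the point, J = [[62.0000, -48.0000], [-18.0000, 22.0000]] (det J = 500.0000).
Solving J·Δ = −F gives Δ = (0.8040, 2.9760).
Then the next iterate is (x₁, x₂)₁ = (3.8040, 0.9760).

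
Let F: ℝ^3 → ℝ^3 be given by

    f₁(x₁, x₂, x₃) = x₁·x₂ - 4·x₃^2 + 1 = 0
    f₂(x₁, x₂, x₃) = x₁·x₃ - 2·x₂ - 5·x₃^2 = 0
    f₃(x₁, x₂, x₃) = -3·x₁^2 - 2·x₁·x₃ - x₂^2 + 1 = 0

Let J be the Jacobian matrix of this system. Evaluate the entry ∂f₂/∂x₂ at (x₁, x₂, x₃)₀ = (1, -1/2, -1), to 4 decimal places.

∂f₂/∂x₂ = -2.
At (1, -1/2, -1) this is -2.0000.

-2.0000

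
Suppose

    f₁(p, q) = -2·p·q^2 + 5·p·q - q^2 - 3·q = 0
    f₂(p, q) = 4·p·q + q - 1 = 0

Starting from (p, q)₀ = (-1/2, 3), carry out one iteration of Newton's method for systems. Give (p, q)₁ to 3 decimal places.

(-0.420, -0.043)

At (-1/2, 3): F = (-16.500, -4.000).
Jacobian J = [[-2·q^2 + 5·q, -4·p·q + 5·p - 2·q - 3], [4·q, 4·p + 1]].
At the point, J = [[-3.000, -5.500], [12.000, -1.000]] (det J = 69.000).
Solving J·Δ = −F gives Δ = (0.080, -3.043).
Then the next iterate is (p, q)₁ = (-0.420, -0.043).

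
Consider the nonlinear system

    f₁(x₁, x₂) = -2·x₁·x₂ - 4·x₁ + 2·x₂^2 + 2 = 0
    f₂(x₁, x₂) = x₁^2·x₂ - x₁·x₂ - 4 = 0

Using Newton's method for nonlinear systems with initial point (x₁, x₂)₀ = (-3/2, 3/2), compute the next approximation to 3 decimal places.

(-3.270, -1.766)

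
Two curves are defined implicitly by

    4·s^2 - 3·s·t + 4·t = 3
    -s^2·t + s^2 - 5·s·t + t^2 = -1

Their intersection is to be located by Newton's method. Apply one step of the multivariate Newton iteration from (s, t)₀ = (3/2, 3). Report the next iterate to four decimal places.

At (3/2, 3): F = (4.5000, -17.0000).
Jacobian J = [[8·s - 3·t, -3·s + 4], [-2·s·t + 2·s - 5·t, -s^2 - 5·s + 2·t]].
At the point, J = [[3.0000, -0.5000], [-21.0000, -3.7500]] (det J = -21.7500).
Solving J·Δ = −F gives Δ = (-1.1667, 2.0000).
Then the next iterate is (s, t)₁ = (0.3333, 5.0000).

(0.3333, 5.0000)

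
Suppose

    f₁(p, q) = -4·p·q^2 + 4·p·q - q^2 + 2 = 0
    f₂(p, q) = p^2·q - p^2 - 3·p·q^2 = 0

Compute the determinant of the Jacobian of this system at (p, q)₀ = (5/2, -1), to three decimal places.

J = [[-4·q^2 + 4·q, -8·p·q + 4·p - 2·q], [2·p·q - 2·p - 3·q^2, p^2 - 6·p·q]].
At the point, J = [[-8.000, 32.000], [-13.000, 21.250]].
det J = 246.000.

246.000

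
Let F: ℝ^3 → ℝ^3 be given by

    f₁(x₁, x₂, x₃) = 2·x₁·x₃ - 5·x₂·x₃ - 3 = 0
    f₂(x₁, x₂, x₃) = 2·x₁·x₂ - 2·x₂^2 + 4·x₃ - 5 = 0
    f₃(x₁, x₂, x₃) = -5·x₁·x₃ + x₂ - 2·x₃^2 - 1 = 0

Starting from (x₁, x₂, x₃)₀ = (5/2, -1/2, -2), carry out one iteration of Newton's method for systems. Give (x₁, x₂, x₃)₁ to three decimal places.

At (5/2, -1/2, -2): F = (-18.000, -16.000, 15.500).
Jacobian J = [[2·x₃, -5·x₃, 2·x₁ - 5·x₂], [2·x₂, 2·x₁ - 4·x₂, 4], [-5·x₃, 1, -5·x₁ - 4·x₃]].
At the point, J = [[-4.000, 10.000, 7.500], [-1.000, 7.000, 4.000], [10.000, 1.000, -4.500]] (det J = -35.500).
Solving J·Δ = −F gives Δ = (-11.120, 11.401, -18.732).
Then the next iterate is (x₁, x₂, x₃)₁ = (-8.620, 10.901, -20.732).

(-8.620, 10.901, -20.732)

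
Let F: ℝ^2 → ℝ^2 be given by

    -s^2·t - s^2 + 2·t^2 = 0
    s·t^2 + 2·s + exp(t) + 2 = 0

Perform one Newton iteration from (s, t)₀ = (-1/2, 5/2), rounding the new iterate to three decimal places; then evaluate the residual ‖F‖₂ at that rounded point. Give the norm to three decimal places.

5.426

At (-1/2, 5/2): F = (11.625, 10.05749).
Jacobian J = [[-2·s·t - 2·s, -s^2 + 4·t], [t^2 + 2, 2·s·t + exp(t)]].
At the point, J = [[3.500, 9.750], [8.250, 9.68249]] (det J = -46.54877).
Solving J·Δ = −F gives Δ = (0.311, -1.304).
Then the next iterate is (s, t)₁ = (-0.189, 1.196).
Re-evaluating at (-0.189, 1.196): F = (2.78239, 4.65851), so ‖F‖₂ = 5.426.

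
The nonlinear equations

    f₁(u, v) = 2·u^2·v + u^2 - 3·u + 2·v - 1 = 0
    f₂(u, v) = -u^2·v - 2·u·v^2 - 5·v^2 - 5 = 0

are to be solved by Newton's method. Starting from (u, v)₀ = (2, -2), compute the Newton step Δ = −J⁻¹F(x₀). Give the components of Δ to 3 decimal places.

At (2, -2): F = (-23.000, -33.000).
Jacobian J = [[4·u·v + 2·u - 3, 2·u^2 + 2], [-2·u·v - 2·v^2, -u^2 - 4·u·v - 10·v]].
At the point, J = [[-15.000, 10.000], [0.000, 32.000]] (det J = -480.000).
Solving J·Δ = −F gives Δ = (-0.846, 1.031).

(-0.846, 1.031)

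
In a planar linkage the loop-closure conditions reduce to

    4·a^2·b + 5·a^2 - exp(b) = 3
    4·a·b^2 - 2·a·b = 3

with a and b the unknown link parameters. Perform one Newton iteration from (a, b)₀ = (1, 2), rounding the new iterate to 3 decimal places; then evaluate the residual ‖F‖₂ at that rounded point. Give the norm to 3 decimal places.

2.003

At (1, 2): F = (2.61094, 9.000).
Jacobian J = [[8·a·b + 10·a, 4·a^2 - exp(b)], [4·b^2 - 2·b, 8·a·b - 2·a]].
At the point, J = [[26.000, -3.38906], [12.000, 14.000]] (det J = 404.66867).
Solving J·Δ = −F gives Δ = (-0.166, -0.501).
Then the next iterate is (a, b)₁ = (0.834, 1.499).
Re-evaluating at (0.834, 1.499): F = (0.17112, 1.99566), so ‖F‖₂ = 2.003.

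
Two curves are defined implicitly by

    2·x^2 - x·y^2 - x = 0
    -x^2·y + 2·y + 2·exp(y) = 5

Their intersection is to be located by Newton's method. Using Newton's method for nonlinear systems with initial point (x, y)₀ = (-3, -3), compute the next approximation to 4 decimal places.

(-3.2406, -0.0393)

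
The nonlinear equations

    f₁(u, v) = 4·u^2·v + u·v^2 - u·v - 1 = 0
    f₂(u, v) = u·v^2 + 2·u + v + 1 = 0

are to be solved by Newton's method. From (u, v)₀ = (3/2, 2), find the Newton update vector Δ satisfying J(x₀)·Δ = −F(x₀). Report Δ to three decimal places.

(0.218, -1.901)

At (3/2, 2): F = (20.000, 12.000).
Jacobian J = [[8·u·v + v^2 - v, 4·u^2 + 2·u·v - u], [v^2 + 2, 2·u·v + 1]].
At the point, J = [[26.000, 13.500], [6.000, 7.000]] (det J = 101.000).
Solving J·Δ = −F gives Δ = (0.218, -1.901).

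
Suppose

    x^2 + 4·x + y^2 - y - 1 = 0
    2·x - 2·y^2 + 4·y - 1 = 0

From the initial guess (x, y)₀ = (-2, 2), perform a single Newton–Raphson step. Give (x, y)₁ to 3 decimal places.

At (-2, 2): F = (-3.000, -5.000).
Jacobian J = [[2·x + 4, 2·y - 1], [2, -4·y + 4]].
At the point, J = [[0.000, 3.000], [2.000, -4.000]] (det J = -6.000).
Solving J·Δ = −F gives Δ = (4.500, 1.000).
Then the next iterate is (x, y)₁ = (2.500, 3.000).

(2.500, 3.000)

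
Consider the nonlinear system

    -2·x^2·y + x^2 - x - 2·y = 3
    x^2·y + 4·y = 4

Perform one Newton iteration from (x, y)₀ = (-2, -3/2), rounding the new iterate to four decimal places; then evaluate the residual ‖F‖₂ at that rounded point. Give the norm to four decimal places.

At (-2, -3/2): F = (18.0000, -16.0000).
Jacobian J = [[-4·x·y + 2·x - 1, -2·x^2 - 2], [2·x·y, x^2 + 4]].
At the point, J = [[-17.0000, -10.0000], [6.0000, 8.0000]] (det J = -76.0000).
Solving J·Δ = −F gives Δ = (-0.2105, 2.1579).
Then the next iterate is (x, y)₁ = (-2.2105, 0.6579).
Re-evaluating at (-2.2105, 0.6579): F = (-3.648397, 1.846304), so ‖F‖₂ = 4.0890.

4.0890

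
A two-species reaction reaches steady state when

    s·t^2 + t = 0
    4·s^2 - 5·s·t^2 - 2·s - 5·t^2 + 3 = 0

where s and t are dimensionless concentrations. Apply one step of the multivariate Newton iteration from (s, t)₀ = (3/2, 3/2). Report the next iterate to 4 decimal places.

(0.4984, 1.0234)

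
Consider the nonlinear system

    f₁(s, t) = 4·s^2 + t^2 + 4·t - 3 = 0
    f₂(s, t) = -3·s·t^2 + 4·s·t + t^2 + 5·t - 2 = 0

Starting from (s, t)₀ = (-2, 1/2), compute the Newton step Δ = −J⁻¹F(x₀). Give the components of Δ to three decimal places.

At (-2, 1/2): F = (15.250, -1.750).
Jacobian J = [[8·s, 2·t + 4], [-3·t^2 + 4·t, -6·s·t + 4·s + 2·t + 5]].
At the point, J = [[-16.000, 5.000], [1.250, 4.000]] (det J = -70.250).
Solving J·Δ = −F gives Δ = (0.993, 0.127).

(0.993, 0.127)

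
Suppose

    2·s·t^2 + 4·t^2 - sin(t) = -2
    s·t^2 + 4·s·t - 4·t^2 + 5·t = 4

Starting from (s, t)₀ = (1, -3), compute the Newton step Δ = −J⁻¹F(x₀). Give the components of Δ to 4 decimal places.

(1.3512, 2.2983)

At (1, -3): F = (56.141120, -58.0000).
Jacobian J = [[2·t^2, 4·s·t + 8·t - cos(t)], [t^2 + 4·t, 2·s·t + 4·s - 8·t + 5]].
At the point, J = [[18.0000, -35.010008], [-3.0000, 27.0000]] (det J = 380.969977).
Solving J·Δ = −F gives Δ = (1.3512, 2.2983).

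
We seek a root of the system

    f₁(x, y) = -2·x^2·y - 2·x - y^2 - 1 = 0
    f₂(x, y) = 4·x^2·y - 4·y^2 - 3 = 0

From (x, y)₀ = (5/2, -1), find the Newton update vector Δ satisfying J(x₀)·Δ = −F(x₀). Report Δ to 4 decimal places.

(2.8611, 2.7037)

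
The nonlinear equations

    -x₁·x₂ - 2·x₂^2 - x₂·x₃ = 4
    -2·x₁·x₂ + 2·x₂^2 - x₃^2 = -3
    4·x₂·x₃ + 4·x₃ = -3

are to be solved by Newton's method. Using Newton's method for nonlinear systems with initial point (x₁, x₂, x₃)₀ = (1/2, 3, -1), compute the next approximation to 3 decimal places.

(0.170, 1.208, -0.635)

At (1/2, 3, -1): F = (-20.500, 17.000, -13.000).
Jacobian J = [[-x₂, -x₁ - 4·x₂ - x₃, -x₂], [-2·x₂, -2·x₁ + 4·x₂, -2·x₃], [0, 4·x₃, 4·x₂ + 4]].
At the point, J = [[-3.000, -11.500, -3.000], [-6.000, 11.000, 2.000], [0.000, -4.000, 16.000]] (det J = -1728.000).
Solving J·Δ = −F gives Δ = (-0.330, -1.792, 0.365).
Then the next iterate is (x₁, x₂, x₃)₁ = (0.170, 1.208, -0.635).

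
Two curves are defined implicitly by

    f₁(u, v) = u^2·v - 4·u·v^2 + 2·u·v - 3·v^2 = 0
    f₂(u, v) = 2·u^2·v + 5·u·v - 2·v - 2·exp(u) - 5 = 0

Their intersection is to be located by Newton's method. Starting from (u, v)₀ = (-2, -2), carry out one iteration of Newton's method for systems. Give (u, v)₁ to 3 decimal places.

At (-2, -2): F = (20.000, 2.72933).
Jacobian J = [[2·u·v - 4·v^2 + 2·v, u^2 - 8·u·v + 2·u - 6·v], [4·u·v + 5·v - 2·exp(u), 2·u^2 + 5·u - 2]].
At the point, J = [[-12.000, -20.000], [5.72933, -4.000]] (det J = 162.58659).
Solving J·Δ = −F gives Δ = (0.156, 0.906).
Then the next iterate is (u, v)₁ = (-1.844, -1.094).

(-1.844, -1.094)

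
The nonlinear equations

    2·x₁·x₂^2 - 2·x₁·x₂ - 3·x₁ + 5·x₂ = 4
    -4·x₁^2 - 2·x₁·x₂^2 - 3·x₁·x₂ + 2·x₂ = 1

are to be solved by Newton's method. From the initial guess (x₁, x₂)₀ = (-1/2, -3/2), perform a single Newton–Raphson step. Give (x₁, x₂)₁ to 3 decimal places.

(0.630, -0.537)

At (-1/2, -3/2): F = (-13.750, -5.000).
Jacobian J = [[2·x₂^2 - 2·x₂ - 3, 4·x₁·x₂ - 2·x₁ + 5], [-8·x₁ - 2·x₂^2 - 3·x₂, -4·x₁·x₂ - 3·x₁ + 2]].
At the point, J = [[4.500, 9.000], [4.000, 0.500]] (det J = -33.750).
Solving J·Δ = −F gives Δ = (1.130, 0.963).
Then the next iterate is (x₁, x₂)₁ = (0.630, -0.537).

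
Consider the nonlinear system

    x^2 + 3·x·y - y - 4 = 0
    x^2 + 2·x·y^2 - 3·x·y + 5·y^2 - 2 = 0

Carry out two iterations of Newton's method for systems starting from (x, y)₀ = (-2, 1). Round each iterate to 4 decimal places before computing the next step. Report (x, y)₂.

(-1.7108, -0.1686)

At (-2, 1): F = (-7.0000, 9.0000).
Jacobian J = [[2·x + 3·y, 3·x - 1], [2·x + 2·y^2 - 3·y, 4·x·y - 3·x + 10·y]].
At the point, J = [[-1.0000, -7.0000], [-5.0000, 8.0000]] (det J = -43.0000).
Solving J·Δ = −F gives Δ = (0.1628, -1.0233).
Then the next iterate is (x, y)₁ = (-1.8372, -0.0233).
Round to (-1.8372, -0.0233) and repeat: F = (-0.472976, 1.247603), J = [[-3.7443, -6.5116], [-3.603414, 5.449827]].
Δ = (0.1264, -0.1453), so (x, y)₂ = (-1.7108, -0.1686).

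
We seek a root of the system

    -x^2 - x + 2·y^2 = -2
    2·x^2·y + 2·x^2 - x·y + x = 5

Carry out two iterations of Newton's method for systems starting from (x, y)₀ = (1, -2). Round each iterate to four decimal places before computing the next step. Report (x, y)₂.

At (1, -2): F = (8.0000, -4.0000).
Jacobian J = [[-2·x - 1, 4·y], [4·x·y + 4·x - y + 1, 2·x^2 - x]].
At the point, J = [[-3.0000, -8.0000], [-1.0000, 1.0000]] (det J = -11.0000).
Solving J·Δ = −F gives Δ = (-2.1818, 1.8182).
Then the next iterate is (x, y)₁ = (-1.1818, -0.1818).
Round to (-1.1818, -0.1818) and repeat: F = (1.851251, -4.111171), J = [[1.3636, -0.7272], [-2.685995, 3.975102]].
Δ = (-1.2602, 0.1827), so (x, y)₂ = (-2.4420, 0.0009).

(-2.4420, 0.0009)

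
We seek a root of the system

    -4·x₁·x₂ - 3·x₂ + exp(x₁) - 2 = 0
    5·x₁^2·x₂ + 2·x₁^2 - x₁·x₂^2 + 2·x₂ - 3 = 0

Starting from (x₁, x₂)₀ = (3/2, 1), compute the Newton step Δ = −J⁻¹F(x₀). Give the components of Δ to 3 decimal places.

At (3/2, 1): F = (-6.51831, 13.250).
Jacobian J = [[-4·x₂ + exp(x₁), -4·x₁ - 3], [10·x₁·x₂ + 4·x₁ - x₂^2, 5·x₁^2 - 2·x₁·x₂ + 2]].
At the point, J = [[0.48169, -9.000], [20.000, 10.250]] (det J = 184.93731).
Solving J·Δ = −F gives Δ = (-0.284, -0.739).

(-0.284, -0.739)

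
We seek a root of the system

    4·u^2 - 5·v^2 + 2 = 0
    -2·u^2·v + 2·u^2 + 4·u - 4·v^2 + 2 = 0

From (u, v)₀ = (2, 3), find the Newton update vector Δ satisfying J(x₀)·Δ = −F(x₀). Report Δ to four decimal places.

At (2, 3): F = (-27.0000, -42.0000).
Jacobian J = [[8·u, -10·v], [-4·u·v + 4·u + 4, -2·u^2 - 8·v]].
At the point, J = [[16.0000, -30.0000], [-12.0000, -32.0000]] (det J = -872.0000).
Solving J·Δ = −F gives Δ = (-0.4541, -1.1422).

(-0.4541, -1.1422)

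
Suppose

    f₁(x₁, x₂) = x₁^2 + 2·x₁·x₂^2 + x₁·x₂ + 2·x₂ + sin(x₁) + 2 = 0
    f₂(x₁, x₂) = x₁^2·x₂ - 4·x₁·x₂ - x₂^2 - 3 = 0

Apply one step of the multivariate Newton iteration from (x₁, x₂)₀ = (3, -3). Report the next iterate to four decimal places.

(3.4558, -1.0883)

At (3, -3): F = (50.141120, -3.0000).
Jacobian J = [[2·x₁ + 2·x₂^2 + x₂ + cos(x₁), 4·x₁·x₂ + x₁ + 2], [2·x₁·x₂ - 4·x₂, x₁^2 - 4·x₁ - 2·x₂]].
At the point, J = [[20.010008, -31.0000], [-6.0000, 3.0000]] (det J = -125.969977).
Solving J·Δ = −F gives Δ = (0.4558, 1.9117).
Then the next iterate is (x₁, x₂)₁ = (3.4558, -1.0883).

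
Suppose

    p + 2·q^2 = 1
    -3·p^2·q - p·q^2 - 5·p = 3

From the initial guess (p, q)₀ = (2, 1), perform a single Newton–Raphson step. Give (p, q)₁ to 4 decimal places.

(0.9286, 0.5179)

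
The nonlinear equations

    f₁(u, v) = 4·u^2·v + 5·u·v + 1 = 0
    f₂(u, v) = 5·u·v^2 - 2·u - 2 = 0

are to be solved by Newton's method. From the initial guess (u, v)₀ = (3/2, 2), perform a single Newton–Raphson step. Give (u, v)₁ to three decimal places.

(0.660, 1.671)

At (3/2, 2): F = (34.000, 25.000).
Jacobian J = [[8·u·v + 5·v, 4·u^2 + 5·u], [5·v^2 - 2, 10·u·v]].
At the point, J = [[34.000, 16.500], [18.000, 30.000]] (det J = 723.000).
Solving J·Δ = −F gives Δ = (-0.840, -0.329).
Then the next iterate is (u, v)₁ = (0.660, 1.671).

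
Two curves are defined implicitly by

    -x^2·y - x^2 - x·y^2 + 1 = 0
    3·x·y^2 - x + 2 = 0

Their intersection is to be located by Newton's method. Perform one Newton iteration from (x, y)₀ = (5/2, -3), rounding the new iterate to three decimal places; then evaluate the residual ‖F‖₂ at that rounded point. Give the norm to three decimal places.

20.099

At (5/2, -3): F = (-9.000, 67.000).
Jacobian J = [[-2·x·y - 2·x - y^2, -x^2 - 2·x·y], [3·y^2 - 1, 6·x·y]].
At the point, J = [[1.000, 8.750], [26.000, -45.000]] (det J = -272.500).
Solving J·Δ = −F gives Δ = (-0.665, 1.105).
Then the next iterate is (x, y)₁ = (1.835, -1.895).
Re-evaluating at (1.835, -1.895): F = (-2.57586, 19.93359), so ‖F‖₂ = 20.099.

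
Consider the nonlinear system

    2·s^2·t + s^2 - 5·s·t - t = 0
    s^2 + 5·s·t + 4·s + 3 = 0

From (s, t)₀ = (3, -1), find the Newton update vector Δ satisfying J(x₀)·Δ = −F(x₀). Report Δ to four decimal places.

At (3, -1): F = (7.0000, 9.0000).
Jacobian J = [[4·s·t + 2·s - 5·t, 2·s^2 - 5·s - 1], [2·s + 5·t + 4, 5·s]].
At the point, J = [[-1.0000, 2.0000], [5.0000, 15.0000]] (det J = -25.0000).
Solving J·Δ = −F gives Δ = (3.4800, -1.7600).

(3.4800, -1.7600)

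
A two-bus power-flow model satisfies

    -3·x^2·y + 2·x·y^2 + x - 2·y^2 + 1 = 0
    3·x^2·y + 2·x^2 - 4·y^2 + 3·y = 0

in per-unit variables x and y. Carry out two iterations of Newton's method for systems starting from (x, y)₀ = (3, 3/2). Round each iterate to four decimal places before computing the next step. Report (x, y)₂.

At (3, 3/2): F = (-27.5000, 54.0000).
Jacobian J = [[-6·x·y + 2·y^2 + 1, -3·x^2 + 4·x·y - 4·y], [6·x·y + 4·x, 3·x^2 - 8·y + 3]].
At the point, J = [[-21.5000, -15.0000], [39.0000, 18.0000]] (det J = 198.0000).
Solving J·Δ = −F gives Δ = (-1.5909, 0.4470).
Then the next iterate is (x, y)₁ = (1.4091, 1.9470).
Round to (1.4091, 1.9470) and repeat: F = (-6.086932, 6.246562), J = [[-7.879488, -2.770618], [22.097506, -6.619312]].
Δ = (-0.5080, -0.7522), so (x, y)₂ = (0.9011, 1.1948).

(0.9011, 1.1948)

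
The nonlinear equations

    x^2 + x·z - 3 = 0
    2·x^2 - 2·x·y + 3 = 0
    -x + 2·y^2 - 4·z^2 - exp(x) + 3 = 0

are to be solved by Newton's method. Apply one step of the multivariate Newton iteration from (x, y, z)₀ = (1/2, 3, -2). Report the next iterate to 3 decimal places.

(7.409, -24.138, 19.319)

At (1/2, 3, -2): F = (-3.750, 0.500, 2.85128).
Jacobian J = [[2·x + z, 0, x], [4·x - 2·y, -2·x, 0], [-exp(x) - 1, 4·y, -8·z]].
At the point, J = [[-1.000, 0.000, 0.500], [-4.000, -1.000, 0.000], [-2.64872, 12.000, 16.000]] (det J = -9.32436).
Solving J·Δ = −F gives Δ = (6.909, -27.138, 21.319).
Then the next iterate is (x, y, z)₁ = (7.409, -24.138, 19.319).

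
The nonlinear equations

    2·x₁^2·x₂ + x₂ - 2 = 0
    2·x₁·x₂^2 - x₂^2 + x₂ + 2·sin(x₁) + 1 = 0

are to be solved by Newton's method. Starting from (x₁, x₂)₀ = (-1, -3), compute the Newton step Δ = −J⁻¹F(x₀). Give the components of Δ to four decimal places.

(0.6849, 0.9271)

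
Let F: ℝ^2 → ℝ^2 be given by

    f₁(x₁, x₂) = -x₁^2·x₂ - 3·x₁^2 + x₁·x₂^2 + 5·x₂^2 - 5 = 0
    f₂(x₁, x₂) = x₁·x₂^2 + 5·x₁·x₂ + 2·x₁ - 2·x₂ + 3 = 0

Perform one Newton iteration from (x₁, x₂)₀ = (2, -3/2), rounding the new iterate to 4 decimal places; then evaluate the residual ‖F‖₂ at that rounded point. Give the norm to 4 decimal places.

0.3147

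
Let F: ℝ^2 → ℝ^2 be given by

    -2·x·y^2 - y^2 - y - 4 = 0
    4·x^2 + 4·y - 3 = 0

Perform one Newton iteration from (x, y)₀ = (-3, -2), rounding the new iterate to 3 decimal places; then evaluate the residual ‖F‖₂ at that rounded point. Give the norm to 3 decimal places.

At (-3, -2): F = (18.000, 25.000).
Jacobian J = [[-2·y^2, -4·x·y - 2·y - 1], [8·x, 4]].
At the point, J = [[-8.000, -21.000], [-24.000, 4.000]] (det J = -536.000).
Solving J·Δ = −F gives Δ = (1.114, 0.433).
Then the next iterate is (x, y)₁ = (-1.886, -1.567).
Re-evaluating at (-1.886, -1.567): F = (4.37362, 4.95998), so ‖F‖₂ = 6.613.

6.613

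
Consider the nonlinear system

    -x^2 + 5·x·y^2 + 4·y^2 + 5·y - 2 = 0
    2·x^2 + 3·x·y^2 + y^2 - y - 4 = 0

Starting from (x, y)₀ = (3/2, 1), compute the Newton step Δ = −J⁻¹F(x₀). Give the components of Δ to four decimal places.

At (3/2, 1): F = (12.2500, 5.0000).
Jacobian J = [[-2·x + 5·y^2, 10·x·y + 8·y + 5], [4·x + 3·y^2, 6·x·y + 2·y - 1]].
At the point, J = [[2.0000, 28.0000], [9.0000, 10.0000]] (det J = -232.0000).
Solving J·Δ = −F gives Δ = (-0.0754, -0.4321).

(-0.0754, -0.4321)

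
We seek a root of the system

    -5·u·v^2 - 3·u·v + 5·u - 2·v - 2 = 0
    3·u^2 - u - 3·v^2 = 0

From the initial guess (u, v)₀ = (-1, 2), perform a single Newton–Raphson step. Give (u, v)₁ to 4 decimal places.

(-0.9699, 1.3158)

At (-1, 2): F = (15.0000, -8.0000).
Jacobian J = [[-5·v^2 - 3·v + 5, -10·u·v - 3·u - 2], [6·u - 1, -6·v]].
At the point, J = [[-21.0000, 21.0000], [-7.0000, -12.0000]] (det J = 399.0000).
Solving J·Δ = −F gives Δ = (0.0301, -0.6842).
Then the next iterate is (u, v)₁ = (-0.9699, 1.3158).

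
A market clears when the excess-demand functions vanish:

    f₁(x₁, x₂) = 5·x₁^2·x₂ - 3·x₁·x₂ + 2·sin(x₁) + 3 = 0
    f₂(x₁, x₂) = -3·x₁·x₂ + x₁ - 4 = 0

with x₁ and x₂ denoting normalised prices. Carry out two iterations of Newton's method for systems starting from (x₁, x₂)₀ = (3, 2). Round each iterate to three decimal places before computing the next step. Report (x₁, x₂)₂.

At (3, 2): F = (75.28224, -19.000).
Jacobian J = [[10·x₁·x₂ - 3·x₂ + 2·cos(x₁), 5·x₁^2 - 3·x₁], [-3·x₂ + 1, -3·x₁]].
At the point, J = [[52.02002, 36.000], [-5.000, -9.000]] (det J = -288.18014).
Solving J·Δ = −F gives Δ = (0.022, -2.124).
Then the next iterate is (x₁, x₂)₁ = (3.022, -0.124).
Round to (3.022, -0.124) and repeat: F = (-1.29934, 0.14618), J = [[-5.36099, 36.59642], [1.372, -9.066]].
Δ = (4.000, 0.621), so (x₁, x₂)₂ = (7.022, 0.497).

(7.022, 0.497)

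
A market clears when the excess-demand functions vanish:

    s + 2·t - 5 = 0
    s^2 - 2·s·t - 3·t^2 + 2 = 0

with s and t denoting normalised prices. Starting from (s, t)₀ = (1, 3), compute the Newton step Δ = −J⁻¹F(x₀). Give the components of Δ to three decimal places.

At (1, 3): F = (2.000, -30.000).
Jacobian J = [[1, 2], [2·s - 2·t, -2·s - 6·t]].
At the point, J = [[1.000, 2.000], [-4.000, -20.000]] (det J = -12.000).
Solving J·Δ = −F gives Δ = (1.667, -1.833).

(1.667, -1.833)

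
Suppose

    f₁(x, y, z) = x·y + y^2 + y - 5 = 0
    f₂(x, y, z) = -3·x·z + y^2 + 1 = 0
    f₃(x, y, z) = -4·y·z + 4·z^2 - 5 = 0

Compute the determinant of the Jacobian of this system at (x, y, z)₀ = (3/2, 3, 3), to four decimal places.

972.0000

J = [[y, x + 2·y + 1, 0], [-3·z, 2·y, -3·x], [0, -4·z, -4·y + 8·z]].
At the point, J = [[3.0000, 8.5000, 0.0000], [-9.0000, 6.0000, -4.5000], [0.0000, -12.0000, 12.0000]].
det J = 972.0000.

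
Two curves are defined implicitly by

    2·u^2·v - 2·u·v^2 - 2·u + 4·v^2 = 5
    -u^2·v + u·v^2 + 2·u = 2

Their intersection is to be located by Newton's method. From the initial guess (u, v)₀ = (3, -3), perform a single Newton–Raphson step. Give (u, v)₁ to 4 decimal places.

At (3, -3): F = (-83.0000, 58.0000).
Jacobian J = [[4·u·v - 2·v^2 - 2, 2·u^2 - 4·u·v + 8·v], [-2·u·v + v^2 + 2, -u^2 + 2·u·v]].
At the point, J = [[-56.0000, 30.0000], [29.0000, -27.0000]] (det J = 642.0000).
Solving J·Δ = −F gives Δ = (-0.7804, 1.3100).
Then the next iterate is (u, v)₁ = (2.2196, -1.6900).

(2.2196, -1.6900)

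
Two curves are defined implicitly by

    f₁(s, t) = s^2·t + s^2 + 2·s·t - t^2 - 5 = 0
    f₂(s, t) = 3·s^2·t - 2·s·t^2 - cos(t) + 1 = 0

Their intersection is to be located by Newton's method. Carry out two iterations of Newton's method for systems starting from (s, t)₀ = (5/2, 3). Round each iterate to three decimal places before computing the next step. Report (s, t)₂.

At (5/2, 3): F = (26.000, 13.23999).
Jacobian J = [[2·s·t + 2·s + 2·t, s^2 + 2·s - 2·t], [6·s·t - 2·t^2, 3·s^2 - 4·s·t + sin(t)]].
At the point, J = [[26.000, 5.250], [27.000, -11.10888]] (det J = -430.58088).
Solving J·Δ = −F gives Δ = (-0.832, -0.831).
Then the next iterate is (s, t)₁ = (1.668, 2.169).
Round to (1.668, 2.169) and repeat: F = (6.34809, 3.97268), J = [[14.90978, 1.78022], [12.29823, -5.29855]].
Δ = (-0.403, -0.187), so (s, t)₂ = (1.265, 1.982).

(1.265, 1.982)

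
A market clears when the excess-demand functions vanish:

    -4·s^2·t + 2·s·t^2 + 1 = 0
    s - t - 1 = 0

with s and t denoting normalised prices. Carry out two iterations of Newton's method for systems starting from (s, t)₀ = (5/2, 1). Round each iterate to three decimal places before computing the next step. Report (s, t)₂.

At (5/2, 1): F = (-19.000, 0.500).
Jacobian J = [[-8·s·t + 2·t^2, -4·s^2 + 4·s·t], [1, -1]].
At the point, J = [[-18.000, -15.000], [1.000, -1.000]] (det J = 33.000).
Solving J·Δ = −F gives Δ = (-0.803, -0.303).
Then the next iterate is (s, t)₁ = (1.697, 0.697).
Round to (1.697, 0.697) and repeat: F = (-5.38007, 0.000), J = [[-8.49085, -6.788], [1.000, -1.000]].
Δ = (-0.352, -0.352), so (s, t)₂ = (1.345, 0.345).

(1.345, 0.345)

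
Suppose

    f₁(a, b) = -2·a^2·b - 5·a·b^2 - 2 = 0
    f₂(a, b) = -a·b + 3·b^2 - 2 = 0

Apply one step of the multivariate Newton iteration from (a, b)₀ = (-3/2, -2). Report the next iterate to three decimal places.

(-1.137, -1.264)

At (-3/2, -2): F = (37.000, 7.000).
Jacobian J = [[-4·a·b - 5·b^2, -2·a^2 - 10·a·b], [-b, -a + 6·b]].
At the point, J = [[-32.000, -34.500], [2.000, -10.500]] (det J = 405.000).
Solving J·Δ = −F gives Δ = (0.363, 0.736).
Then the next iterate is (a, b)₁ = (-1.137, -1.264).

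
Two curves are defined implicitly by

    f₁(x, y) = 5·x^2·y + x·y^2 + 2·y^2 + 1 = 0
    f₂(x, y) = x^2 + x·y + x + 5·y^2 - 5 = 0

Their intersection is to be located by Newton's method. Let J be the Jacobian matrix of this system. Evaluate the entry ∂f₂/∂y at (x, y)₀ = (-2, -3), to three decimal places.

∂f₂/∂y = x + 10·y.
At (-2, -3) this is -32.000.

-32.000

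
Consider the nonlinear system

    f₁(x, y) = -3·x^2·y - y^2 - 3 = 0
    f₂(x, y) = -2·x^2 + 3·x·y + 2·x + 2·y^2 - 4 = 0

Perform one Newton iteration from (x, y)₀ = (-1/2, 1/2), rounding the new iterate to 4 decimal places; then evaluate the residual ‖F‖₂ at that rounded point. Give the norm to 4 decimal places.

4.7662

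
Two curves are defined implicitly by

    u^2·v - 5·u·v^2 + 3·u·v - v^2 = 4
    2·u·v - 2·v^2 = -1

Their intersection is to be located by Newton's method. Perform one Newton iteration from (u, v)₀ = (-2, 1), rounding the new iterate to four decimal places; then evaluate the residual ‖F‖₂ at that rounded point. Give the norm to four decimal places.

At (-2, 1): F = (3.0000, -5.0000).
Jacobian J = [[2·u·v - 5·v^2 + 3·v, u^2 - 10·u·v + 3·u - 2·v], [2·v, 2·u - 4·v]].
At the point, J = [[-6.0000, 16.0000], [2.0000, -8.0000]] (det J = 16.0000).
Solving J·Δ = −F gives Δ = (-3.5000, -1.5000).
Then the next iterate is (u, v)₁ = (-5.5000, -0.5000).
Re-evaluating at (-5.5000, -0.5000): F = (-4.2500, 6.0000), so ‖F‖₂ = 7.3527.

7.3527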